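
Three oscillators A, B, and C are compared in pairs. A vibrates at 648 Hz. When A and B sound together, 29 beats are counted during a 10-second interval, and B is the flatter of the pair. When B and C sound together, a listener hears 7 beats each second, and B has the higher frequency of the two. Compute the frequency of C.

638.1 Hz

A–B: Beat frequency = 29/10 = 2.9 Hz.
B is below A, so f_B = 648 − 2.9 = 645.1 Hz.
C is below B, so f_C = 645.1 − 7 = 638.1 Hz.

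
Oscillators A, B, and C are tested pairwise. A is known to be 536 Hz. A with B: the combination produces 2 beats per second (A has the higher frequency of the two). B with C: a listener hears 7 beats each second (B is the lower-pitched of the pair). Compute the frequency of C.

541 Hz

B is below A, so f_B = 536 − 2 = 534 Hz.
C is above B, so f_C = 534 + 7 = 541 Hz.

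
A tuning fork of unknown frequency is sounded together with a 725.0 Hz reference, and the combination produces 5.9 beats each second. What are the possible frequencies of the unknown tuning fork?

|f − 725.0| = 5.9, so f = 725.0 ± 5.9.

719.1 Hz or 730.9 Hz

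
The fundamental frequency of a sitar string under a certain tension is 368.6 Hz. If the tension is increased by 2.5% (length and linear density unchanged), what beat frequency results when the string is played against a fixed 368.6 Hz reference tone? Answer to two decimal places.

4.58 Hz

For a string, f ∝ √T, so the new frequency is 368.6·√1.025 = 373.1791 Hz.
f_beat = |373.1791 − 368.6| = 4.58 Hz.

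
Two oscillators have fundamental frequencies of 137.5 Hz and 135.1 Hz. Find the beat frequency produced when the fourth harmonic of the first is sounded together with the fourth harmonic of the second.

Fourth harmonic of the first: 4·137.5 = 550.0 Hz.
Fourth harmonic of the second: 4·135.1 = 540.4 Hz.
f_beat = |550.0 − 540.4| = 9.6 Hz.

9.6 Hz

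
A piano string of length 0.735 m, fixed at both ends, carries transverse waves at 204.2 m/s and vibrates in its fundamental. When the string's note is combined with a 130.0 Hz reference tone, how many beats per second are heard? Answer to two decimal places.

8.91 Hz

For a string fixed at both ends, f_n = n·v/(2L) = 1·204.2/(2·0.735) = 138.9116 Hz.
f_beat = |138.9116 − 130.0| = 8.91 Hz.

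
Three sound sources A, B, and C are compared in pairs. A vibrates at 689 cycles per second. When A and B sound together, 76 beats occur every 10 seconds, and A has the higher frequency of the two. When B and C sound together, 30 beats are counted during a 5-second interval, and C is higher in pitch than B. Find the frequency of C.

687.4 Hz

A–B: Beat frequency = 76/10 = 7.6 Hz.
B is below A, so f_B = 689 − 7.6 = 681.4 Hz.
B–C: Beat frequency = 30/5 = 6 Hz.
C is above B, so f_C = 681.4 + 6 = 687.4 Hz.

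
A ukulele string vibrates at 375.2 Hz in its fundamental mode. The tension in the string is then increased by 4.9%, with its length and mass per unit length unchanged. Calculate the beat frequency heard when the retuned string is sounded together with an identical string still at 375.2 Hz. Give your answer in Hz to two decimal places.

For a string, f ∝ √T, so the new frequency is 375.2·√1.049 = 384.2825 Hz.
f_beat = |384.2825 − 375.2| = 9.08 Hz.

9.08 Hz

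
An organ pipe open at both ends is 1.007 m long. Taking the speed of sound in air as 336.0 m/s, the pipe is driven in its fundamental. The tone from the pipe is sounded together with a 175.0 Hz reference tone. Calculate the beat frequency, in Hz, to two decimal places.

Open pipe: f_n = n·v/(2L) = 1·336.0/(2·1.007) = 166.8322 Hz.
f_beat = |166.8322 − 175.0| = 8.17 Hz.

8.17 Hz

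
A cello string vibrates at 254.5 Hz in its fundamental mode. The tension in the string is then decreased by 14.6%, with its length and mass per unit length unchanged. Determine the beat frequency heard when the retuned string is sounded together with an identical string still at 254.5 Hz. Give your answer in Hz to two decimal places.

For a string, f ∝ √T, so the new frequency is 254.5·√0.854 = 235.1888 Hz.
f_beat = |235.1888 − 254.5| = 19.31 Hz.

19.31 Hz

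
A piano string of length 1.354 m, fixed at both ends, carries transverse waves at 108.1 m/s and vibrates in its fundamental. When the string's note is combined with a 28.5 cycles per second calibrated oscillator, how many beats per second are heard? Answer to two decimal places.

For a string fixed at both ends, f_n = n·v/(2L) = 1·108.1/(2·1.354) = 39.9188 Hz.
f_beat = |39.9188 − 28.5| = 11.42 Hz.

11.42 Hz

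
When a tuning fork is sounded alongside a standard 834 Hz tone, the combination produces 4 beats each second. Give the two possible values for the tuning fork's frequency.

|f − 834| = 4, so f = 834 ± 4.

830 Hz or 838 Hz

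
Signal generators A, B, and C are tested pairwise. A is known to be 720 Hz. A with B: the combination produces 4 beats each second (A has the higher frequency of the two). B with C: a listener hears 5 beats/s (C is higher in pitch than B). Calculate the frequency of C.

721 Hz

B is below A, so f_B = 720 − 4 = 716 Hz.
C is above B, so f_C = 716 + 5 = 721 Hz.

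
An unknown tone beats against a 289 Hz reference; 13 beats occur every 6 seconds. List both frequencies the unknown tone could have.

Beat frequency = 13/6 = 2.1667 Hz.
|f − 289| = 2.1667, so f = 289 ± 2.1667.

286.8333 Hz or 291.1667 Hz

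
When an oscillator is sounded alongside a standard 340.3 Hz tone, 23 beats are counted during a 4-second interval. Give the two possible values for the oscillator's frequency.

Beat frequency = 23/4 = 5.75 Hz.
|f − 340.3| = 5.75, so f = 340.3 ± 5.75.

334.55 Hz or 346.05 Hz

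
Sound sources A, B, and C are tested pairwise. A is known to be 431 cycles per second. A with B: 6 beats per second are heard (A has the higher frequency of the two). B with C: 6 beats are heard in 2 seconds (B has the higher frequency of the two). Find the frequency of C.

422 Hz

B is below A, so f_B = 431 − 6 = 425 Hz.
B–C: Beat frequency = 6/2 = 3 Hz.
C is below B, so f_C = 425 − 3 = 422 Hz.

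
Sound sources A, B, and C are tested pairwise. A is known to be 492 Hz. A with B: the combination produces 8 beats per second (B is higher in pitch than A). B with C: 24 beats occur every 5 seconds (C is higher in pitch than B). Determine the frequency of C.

B is above A, so f_B = 492 + 8 = 500 Hz.
B–C: Beat frequency = 24/5 = 4.8 Hz.
C is above B, so f_C = 500 + 4.8 = 504.8 Hz.

504.8 Hz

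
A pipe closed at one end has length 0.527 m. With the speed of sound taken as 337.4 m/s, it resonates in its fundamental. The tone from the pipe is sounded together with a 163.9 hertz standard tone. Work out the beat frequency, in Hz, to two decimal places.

3.84 Hz

Closed pipe (odd harmonics): f_n = n·v/(4L) = 1·337.4/(4·0.527) = 160.0569 Hz.
f_beat = |160.0569 − 163.9| = 3.84 Hz.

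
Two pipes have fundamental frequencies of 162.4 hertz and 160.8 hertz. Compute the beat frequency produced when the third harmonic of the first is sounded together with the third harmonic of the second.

4.8 Hz

Third harmonic of the first: 3·162.4 = 487.2 Hz.
Third harmonic of the second: 3·160.8 = 482.4 Hz.
f_beat = |487.2 − 482.4| = 4.8 Hz.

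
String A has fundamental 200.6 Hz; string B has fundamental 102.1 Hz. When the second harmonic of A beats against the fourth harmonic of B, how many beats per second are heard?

7.2 Hz

Second harmonic of the first: 2·200.6 = 401.2 Hz.
Fourth harmonic of the second: 4·102.1 = 408.4 Hz.
f_beat = |401.2 − 408.4| = 7.2 Hz.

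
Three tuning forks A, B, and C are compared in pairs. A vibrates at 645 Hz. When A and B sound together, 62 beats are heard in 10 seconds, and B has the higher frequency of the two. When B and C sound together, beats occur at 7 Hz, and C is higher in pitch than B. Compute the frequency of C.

658.2 Hz

A–B: Beat frequency = 62/10 = 6.2 Hz.
B is above A, so f_B = 645 + 6.2 = 651.2 Hz.
C is above B, so f_C = 651.2 + 7 = 658.2 Hz.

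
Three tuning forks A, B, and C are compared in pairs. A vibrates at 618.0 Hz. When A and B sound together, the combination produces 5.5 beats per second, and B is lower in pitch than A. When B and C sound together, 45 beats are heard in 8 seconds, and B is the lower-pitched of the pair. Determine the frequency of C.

618.125 Hz

B is below A, so f_B = 618.0 − 5.5 = 612.5 Hz.
B–C: Beat frequency = 45/8 = 5.625 Hz.
C is above B, so f_C = 612.5 + 5.625 = 618.125 Hz.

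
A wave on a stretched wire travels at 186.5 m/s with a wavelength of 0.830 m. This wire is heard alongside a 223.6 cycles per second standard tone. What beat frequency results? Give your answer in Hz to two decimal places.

1.10 Hz

Source frequency f = v/λ = 186.5/0.830 = 224.6988 Hz.
f_beat = |224.6988 − 223.6| = 1.10 Hz.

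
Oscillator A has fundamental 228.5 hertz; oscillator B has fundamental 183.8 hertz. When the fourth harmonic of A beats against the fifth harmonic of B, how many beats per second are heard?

Fourth harmonic of the first: 4·228.5 = 914.0 Hz.
Fifth harmonic of the second: 5·183.8 = 919.0 Hz.
f_beat = |914.0 − 919.0| = 5.0 Hz.

5.0 Hz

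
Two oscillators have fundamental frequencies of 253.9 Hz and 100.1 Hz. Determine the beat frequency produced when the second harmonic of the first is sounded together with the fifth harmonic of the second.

7.3 Hz

Second harmonic of the first: 2·253.9 = 507.8 Hz.
Fifth harmonic of the second: 5·100.1 = 500.5 Hz.
f_beat = |507.8 − 500.5| = 7.3 Hz.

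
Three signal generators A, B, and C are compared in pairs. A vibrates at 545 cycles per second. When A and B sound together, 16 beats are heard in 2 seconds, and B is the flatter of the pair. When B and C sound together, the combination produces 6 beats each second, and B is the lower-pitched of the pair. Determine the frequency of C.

543 Hz

A–B: Beat frequency = 16/2 = 8 Hz.
B is below A, so f_B = 545 − 8 = 537 Hz.
C is above B, so f_C = 537 + 6 = 543 Hz.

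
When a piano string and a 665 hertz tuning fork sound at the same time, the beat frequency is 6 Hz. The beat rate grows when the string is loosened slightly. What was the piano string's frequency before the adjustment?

659 Hz

|f − 665| = 6, so the piano string was at either 659 Hz or 671 Hz.
Reducing tension lowers a string's frequency; the adjustment lowers the piano string's frequency.
The beat rate rose, so the adjustment moved the piano string further from 665 Hz — it was already below the reference.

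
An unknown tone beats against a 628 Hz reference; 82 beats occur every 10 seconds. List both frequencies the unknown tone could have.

Beat frequency = 82/10 = 8.2 Hz.
|f − 628| = 8.2, so f = 628 ± 8.2.

619.8 Hz or 636.2 Hz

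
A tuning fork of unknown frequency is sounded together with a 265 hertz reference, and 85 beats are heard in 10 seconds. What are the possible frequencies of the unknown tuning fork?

Beat frequency = 85/10 = 8.5 Hz.
|f − 265| = 8.5, so f = 265 ± 8.5.

256.5 Hz or 273.5 Hz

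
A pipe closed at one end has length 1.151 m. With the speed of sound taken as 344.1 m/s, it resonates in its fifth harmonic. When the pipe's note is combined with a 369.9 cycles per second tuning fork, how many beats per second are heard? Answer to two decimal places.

3.80 Hz

Closed pipe (odd harmonics): f_n = n·v/(4L) = 5·344.1/(4·1.151) = 373.6968 Hz.
f_beat = |373.6968 − 369.9| = 3.80 Hz.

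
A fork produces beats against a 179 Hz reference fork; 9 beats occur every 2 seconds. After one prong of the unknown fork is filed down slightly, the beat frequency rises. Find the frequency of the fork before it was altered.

Beat frequency = 9/2 = 4.5 Hz.
|f − 179| = 4.5, so the fork was at either 174.5 Hz or 183.5 Hz.
Filing a prong removes mass and raises the fork's frequency; the adjustment raises the fork's frequency.
The beat rate rose, so the adjustment moved the fork further from 179 Hz — it was already above the reference.

183.5 Hz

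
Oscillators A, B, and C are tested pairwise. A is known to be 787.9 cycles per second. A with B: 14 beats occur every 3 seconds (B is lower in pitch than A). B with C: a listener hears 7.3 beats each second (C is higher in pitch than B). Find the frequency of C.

A–B: Beat frequency = 14/3 = 4.6667 Hz.
B is below A, so f_B = 787.9 − 4.6667 = 783.2333 Hz.
C is above B, so f_C = 783.2333 + 7.3 = 790.5333 Hz.

790.5333 Hz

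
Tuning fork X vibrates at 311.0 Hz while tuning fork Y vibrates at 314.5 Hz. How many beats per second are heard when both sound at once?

3.5 Hz

f_beat = |f₁ − f₂|.
|311.0 − 314.5| = 3.5 Hz.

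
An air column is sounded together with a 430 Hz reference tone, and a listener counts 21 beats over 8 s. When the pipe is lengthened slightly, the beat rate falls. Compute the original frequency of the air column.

Beat frequency = 21/8 = 2.625 Hz.
|f − 430| = 2.625, so the air column was at either 427.375 Hz or 432.625 Hz.
A longer pipe has a lower fundamental; the adjustment lowers the air column's frequency.
The beat rate fell, so the adjustment moved the air column toward 430 Hz — it must have started above the reference.

432.625 Hz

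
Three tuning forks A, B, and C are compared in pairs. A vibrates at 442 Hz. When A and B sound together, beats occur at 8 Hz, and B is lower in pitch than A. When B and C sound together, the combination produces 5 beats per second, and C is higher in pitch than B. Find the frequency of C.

439 Hz

B is below A, so f_B = 442 − 8 = 434 Hz.
C is above B, so f_C = 434 + 5 = 439 Hz.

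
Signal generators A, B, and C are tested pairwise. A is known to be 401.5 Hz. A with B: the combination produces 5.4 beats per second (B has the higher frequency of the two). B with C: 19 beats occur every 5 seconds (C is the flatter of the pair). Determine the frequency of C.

403.1 Hz

B is above A, so f_B = 401.5 + 5.4 = 406.9 Hz.
B–C: Beat frequency = 19/5 = 3.8 Hz.
C is below B, so f_C = 406.9 − 3.8 = 403.1 Hz.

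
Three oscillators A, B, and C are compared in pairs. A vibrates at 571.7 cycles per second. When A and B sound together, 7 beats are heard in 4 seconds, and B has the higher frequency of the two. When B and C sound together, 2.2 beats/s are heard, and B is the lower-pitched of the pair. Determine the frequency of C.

A–B: Beat frequency = 7/4 = 1.75 Hz.
B is above A, so f_B = 571.7 + 1.75 = 573.45 Hz.
C is above B, so f_C = 573.45 + 2.2 = 575.65 Hz.

575.65 Hz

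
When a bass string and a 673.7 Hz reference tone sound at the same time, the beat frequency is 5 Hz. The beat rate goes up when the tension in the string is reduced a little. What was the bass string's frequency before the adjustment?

|f − 673.7| = 5, so the bass string was at either 668.7 Hz or 678.7 Hz.
Lower tension means lower frequency; the adjustment lowers the bass string's frequency.
The beat rate rose, so the adjustment moved the bass string further from 673.7 Hz — it was already below the reference.

668.7 Hz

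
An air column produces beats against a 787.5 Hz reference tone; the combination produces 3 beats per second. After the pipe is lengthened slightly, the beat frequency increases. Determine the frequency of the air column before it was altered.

|f − 787.5| = 3, so the air column was at either 784.5 Hz or 790.5 Hz.
A longer pipe has a lower fundamental; the adjustment lowers the air column's frequency.
The beat rate rose, so the adjustment moved the air column further from 787.5 Hz — it was already below the reference.

784.5 Hz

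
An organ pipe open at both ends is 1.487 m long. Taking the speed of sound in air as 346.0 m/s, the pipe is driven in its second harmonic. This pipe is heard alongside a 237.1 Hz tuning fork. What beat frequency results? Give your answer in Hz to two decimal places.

4.42 Hz

Open pipe: f_n = n·v/(2L) = 2·346.0/(2·1.487) = 232.6833 Hz.
f_beat = |232.6833 − 237.1| = 4.42 Hz.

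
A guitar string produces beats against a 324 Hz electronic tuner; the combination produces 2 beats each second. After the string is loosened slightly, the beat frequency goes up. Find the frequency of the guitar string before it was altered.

|f − 324| = 2, so the guitar string was at either 322 Hz or 326 Hz.
Reducing tension lowers a string's frequency; the adjustment lowers the guitar string's frequency.
The beat rate rose, so the adjustment moved the guitar string further from 324 Hz — it was already below the reference.

322 Hz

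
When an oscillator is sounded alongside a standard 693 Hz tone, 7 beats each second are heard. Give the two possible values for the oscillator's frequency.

686 Hz or 700 Hz

|f − 693| = 7, so f = 693 ± 7.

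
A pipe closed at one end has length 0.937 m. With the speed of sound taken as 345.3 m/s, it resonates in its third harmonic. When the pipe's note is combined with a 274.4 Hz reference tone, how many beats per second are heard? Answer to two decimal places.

1.99 Hz

Closed pipe (odd harmonics): f_n = n·v/(4L) = 3·345.3/(4·0.937) = 276.3874 Hz.
f_beat = |276.3874 − 274.4| = 1.99 Hz.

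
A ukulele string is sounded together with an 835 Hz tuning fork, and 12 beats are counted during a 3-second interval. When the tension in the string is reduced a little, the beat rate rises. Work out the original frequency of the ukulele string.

831 Hz

Beat frequency = 12/3 = 4 Hz.
|f − 835| = 4, so the ukulele string was at either 831 Hz or 839 Hz.
Lower tension means lower frequency; the adjustment lowers the ukulele string's frequency.
The beat rate rose, so the adjustment moved the ukulele string further from 835 Hz — it was already below the reference.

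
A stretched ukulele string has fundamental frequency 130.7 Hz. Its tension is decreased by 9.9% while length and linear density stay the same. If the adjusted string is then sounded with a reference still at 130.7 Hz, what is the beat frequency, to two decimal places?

6.64 Hz

For a string, f ∝ √T, so the new frequency is 130.7·√0.901 = 124.0618 Hz.
f_beat = |124.0618 − 130.7| = 6.64 Hz.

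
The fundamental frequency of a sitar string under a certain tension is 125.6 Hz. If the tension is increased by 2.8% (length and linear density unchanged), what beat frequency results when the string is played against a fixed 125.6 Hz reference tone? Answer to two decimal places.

1.75 Hz

For a string, f ∝ √T, so the new frequency is 125.6·√1.028 = 127.3463 Hz.
f_beat = |127.3463 − 125.6| = 1.75 Hz.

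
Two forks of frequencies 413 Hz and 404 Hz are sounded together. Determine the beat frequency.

The beat frequency equals the magnitude of the frequency difference.
|413 − 404| = 9 Hz.

9 Hz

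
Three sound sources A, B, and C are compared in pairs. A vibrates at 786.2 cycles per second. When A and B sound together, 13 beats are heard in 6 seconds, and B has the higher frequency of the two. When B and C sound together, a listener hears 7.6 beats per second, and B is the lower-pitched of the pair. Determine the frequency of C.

A–B: Beat frequency = 13/6 = 2.1667 Hz.
B is above A, so f_B = 786.2 + 2.1667 = 788.3667 Hz.
C is above B, so f_C = 788.3667 + 7.6 = 795.9667 Hz.

795.9667 Hz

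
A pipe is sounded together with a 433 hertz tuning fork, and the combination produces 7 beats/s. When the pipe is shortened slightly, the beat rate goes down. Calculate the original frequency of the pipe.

|f − 433| = 7, so the pipe was at either 426 Hz or 440 Hz.
A shorter pipe has a higher fundamental; the adjustment raises the pipe's frequency.
The beat rate fell, so the adjustment moved the pipe toward 433 Hz — it must have started below the reference.

426 Hz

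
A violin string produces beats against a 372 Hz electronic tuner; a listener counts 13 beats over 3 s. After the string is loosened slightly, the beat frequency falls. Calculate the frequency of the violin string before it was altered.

376.3333 Hz

Beat frequency = 13/3 = 4.3333 Hz.
|f − 372| = 4.3333, so the violin string was at either 367.6667 Hz or 376.3333 Hz.
Reducing tension lowers a string's frequency; the adjustment lowers the violin string's frequency.
The beat rate fell, so the adjustment moved the violin string toward 372 Hz — it must have started above the reference.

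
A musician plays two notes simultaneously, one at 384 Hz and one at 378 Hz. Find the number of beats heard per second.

6 Hz

The beat frequency equals the magnitude of the frequency difference.
|384 − 378| = 6 Hz.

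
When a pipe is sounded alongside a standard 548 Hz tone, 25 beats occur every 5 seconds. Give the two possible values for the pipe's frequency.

Beat frequency = 25/5 = 5 Hz.
|f − 548| = 5, so f = 548 ± 5.

543 Hz or 553 Hz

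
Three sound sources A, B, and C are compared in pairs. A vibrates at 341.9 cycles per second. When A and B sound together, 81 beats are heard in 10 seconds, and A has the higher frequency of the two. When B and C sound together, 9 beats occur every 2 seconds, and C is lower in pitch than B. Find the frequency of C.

A–B: Beat frequency = 81/10 = 8.1 Hz.
B is below A, so f_B = 341.9 − 8.1 = 333.8 Hz.
B–C: Beat frequency = 9/2 = 4.5 Hz.
C is below B, so f_C = 333.8 − 4.5 = 329.3 Hz.

329.3 Hz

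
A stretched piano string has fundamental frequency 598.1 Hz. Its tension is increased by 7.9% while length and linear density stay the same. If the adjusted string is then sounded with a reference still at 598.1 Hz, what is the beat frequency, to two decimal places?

23.18 Hz

For a string, f ∝ √T, so the new frequency is 598.1·√1.079 = 621.2759 Hz.
f_beat = |621.2759 − 598.1| = 23.18 Hz.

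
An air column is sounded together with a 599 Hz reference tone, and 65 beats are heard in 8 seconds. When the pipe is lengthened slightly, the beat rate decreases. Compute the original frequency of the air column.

Beat frequency = 65/8 = 8.125 Hz.
|f − 599| = 8.125, so the air column was at either 590.875 Hz or 607.125 Hz.
A longer pipe has a lower fundamental; the adjustment lowers the air column's frequency.
The beat rate fell, so the adjustment moved the air column toward 599 Hz — it must have started above the reference.

607.125 Hz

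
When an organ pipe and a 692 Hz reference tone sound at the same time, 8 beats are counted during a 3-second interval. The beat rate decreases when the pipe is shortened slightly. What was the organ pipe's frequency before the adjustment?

Beat frequency = 8/3 = 2.6667 Hz.
|f − 692| = 2.6667, so the organ pipe was at either 689.3333 Hz or 694.6667 Hz.
A shorter pipe has a higher fundamental; the adjustment raises the organ pipe's frequency.
The beat rate fell, so the adjustment moved the organ pipe toward 692 Hz — it must have started below the reference.

689.3333 Hz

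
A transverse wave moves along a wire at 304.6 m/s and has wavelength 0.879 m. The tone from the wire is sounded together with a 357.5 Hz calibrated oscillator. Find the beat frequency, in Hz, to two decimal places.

Source frequency f = v/λ = 304.6/0.879 = 346.5301 Hz.
f_beat = |346.5301 − 357.5| = 10.97 Hz.

10.97 Hz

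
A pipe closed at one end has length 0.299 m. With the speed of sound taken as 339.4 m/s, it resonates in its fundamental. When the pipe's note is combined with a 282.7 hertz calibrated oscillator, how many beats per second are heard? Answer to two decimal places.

Closed pipe (odd harmonics): f_n = n·v/(4L) = 1·339.4/(4·0.299) = 283.7793 Hz.
f_beat = |283.7793 − 282.7| = 1.08 Hz.

1.08 Hz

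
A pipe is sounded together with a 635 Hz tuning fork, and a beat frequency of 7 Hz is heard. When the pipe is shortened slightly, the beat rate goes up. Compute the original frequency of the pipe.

|f − 635| = 7, so the pipe was at either 628 Hz or 642 Hz.
A shorter pipe has a higher fundamental; the adjustment raises the pipe's frequency.
The beat rate rose, so the adjustment moved the pipe further from 635 Hz — it was already above the reference.

642 Hz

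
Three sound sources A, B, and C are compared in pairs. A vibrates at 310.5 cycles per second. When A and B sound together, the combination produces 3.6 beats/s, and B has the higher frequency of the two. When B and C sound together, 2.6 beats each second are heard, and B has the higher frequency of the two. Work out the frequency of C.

311.5 Hz

B is above A, so f_B = 310.5 + 3.6 = 314.1 Hz.
C is below B, so f_C = 314.1 − 2.6 = 311.5 Hz.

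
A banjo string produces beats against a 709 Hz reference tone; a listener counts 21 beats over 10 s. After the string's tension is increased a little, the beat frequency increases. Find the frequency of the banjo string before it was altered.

711.1 Hz

Beat frequency = 21/10 = 2.1 Hz.
|f − 709| = 2.1, so the banjo string was at either 706.9 Hz or 711.1 Hz.
Higher tension means higher frequency; the adjustment raises the banjo string's frequency.
The beat rate rose, so the adjustment moved the banjo string further from 709 Hz — it was already above the reference.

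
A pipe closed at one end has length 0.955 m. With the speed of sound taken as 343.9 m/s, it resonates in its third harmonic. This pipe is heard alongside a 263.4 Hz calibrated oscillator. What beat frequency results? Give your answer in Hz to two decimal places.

6.68 Hz

Closed pipe (odd harmonics): f_n = n·v/(4L) = 3·343.9/(4·0.955) = 270.0785 Hz.
f_beat = |270.0785 − 263.4| = 6.68 Hz.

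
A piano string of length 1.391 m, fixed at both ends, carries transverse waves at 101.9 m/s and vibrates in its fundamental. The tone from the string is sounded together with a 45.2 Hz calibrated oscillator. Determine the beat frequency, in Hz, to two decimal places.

For a string fixed at both ends, f_n = n·v/(2L) = 1·101.9/(2·1.391) = 36.6283 Hz.
f_beat = |36.6283 − 45.2| = 8.57 Hz.

8.57 Hz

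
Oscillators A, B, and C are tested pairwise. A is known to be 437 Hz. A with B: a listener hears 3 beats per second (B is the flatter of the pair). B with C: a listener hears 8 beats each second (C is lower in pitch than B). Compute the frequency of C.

426 Hz

B is below A, so f_B = 437 − 3 = 434 Hz.
C is below B, so f_C = 434 − 8 = 426 Hz.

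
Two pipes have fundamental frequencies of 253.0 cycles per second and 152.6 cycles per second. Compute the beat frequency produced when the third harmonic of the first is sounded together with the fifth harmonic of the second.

4.0 Hz

Third harmonic of the first: 3·253.0 = 759.0 Hz.
Fifth harmonic of the second: 5·152.6 = 763.0 Hz.
f_beat = |759.0 − 763.0| = 4.0 Hz.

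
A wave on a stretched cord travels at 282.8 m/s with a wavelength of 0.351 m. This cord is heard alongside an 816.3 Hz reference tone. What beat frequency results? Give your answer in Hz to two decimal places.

Source frequency f = v/λ = 282.8/0.351 = 805.6980 Hz.
f_beat = |805.6980 − 816.3| = 10.60 Hz.

10.60 Hz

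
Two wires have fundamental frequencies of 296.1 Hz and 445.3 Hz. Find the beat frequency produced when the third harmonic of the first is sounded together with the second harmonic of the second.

2.3 Hz

Third harmonic of the first: 3·296.1 = 888.3 Hz.
Second harmonic of the second: 2·445.3 = 890.6 Hz.
f_beat = |888.3 − 890.6| = 2.3 Hz.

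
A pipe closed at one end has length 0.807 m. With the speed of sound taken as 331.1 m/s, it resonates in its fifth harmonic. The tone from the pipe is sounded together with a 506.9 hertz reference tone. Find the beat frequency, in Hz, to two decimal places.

5.96 Hz

Closed pipe (odd harmonics): f_n = n·v/(4L) = 5·331.1/(4·0.807) = 512.8563 Hz.
f_beat = |512.8563 − 506.9| = 5.96 Hz.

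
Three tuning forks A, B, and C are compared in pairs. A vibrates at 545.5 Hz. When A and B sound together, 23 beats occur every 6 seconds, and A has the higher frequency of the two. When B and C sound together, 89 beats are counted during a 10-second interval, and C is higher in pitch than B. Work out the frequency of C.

550.5667 Hz

A–B: Beat frequency = 23/6 = 3.8333 Hz.
B is below A, so f_B = 545.5 − 3.8333 = 541.6667 Hz.
B–C: Beat frequency = 89/10 = 8.9 Hz.
C is above B, so f_C = 541.6667 + 8.9 = 550.5667 Hz.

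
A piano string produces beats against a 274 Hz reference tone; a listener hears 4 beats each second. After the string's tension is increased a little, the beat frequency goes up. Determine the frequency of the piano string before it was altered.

|f − 274| = 4, so the piano string was at either 270 Hz or 278 Hz.
Higher tension means higher frequency; the adjustment raises the piano string's frequency.
The beat rate rose, so the adjustment moved the piano string further from 274 Hz — it was already above the reference.

278 Hz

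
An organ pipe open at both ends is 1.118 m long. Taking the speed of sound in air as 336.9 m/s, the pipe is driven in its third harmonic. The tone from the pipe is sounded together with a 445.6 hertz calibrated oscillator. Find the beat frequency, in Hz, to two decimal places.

6.41 Hz

Open pipe: f_n = n·v/(2L) = 3·336.9/(2·1.118) = 452.0125 Hz.
f_beat = |452.0125 − 445.6| = 6.41 Hz.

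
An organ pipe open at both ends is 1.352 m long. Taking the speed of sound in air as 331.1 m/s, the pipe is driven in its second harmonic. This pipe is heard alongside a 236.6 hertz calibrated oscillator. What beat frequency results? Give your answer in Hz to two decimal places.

8.30 Hz

Open pipe: f_n = n·v/(2L) = 2·331.1/(2·1.352) = 244.8964 Hz.
f_beat = |244.8964 − 236.6| = 8.30 Hz.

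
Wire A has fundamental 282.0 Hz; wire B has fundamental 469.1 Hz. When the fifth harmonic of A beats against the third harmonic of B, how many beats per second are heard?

Fifth harmonic of the first: 5·282.0 = 1410.0 Hz.
Third harmonic of the second: 3·469.1 = 1407.3 Hz.
f_beat = |1410.0 − 1407.3| = 2.7 Hz.

2.7 Hz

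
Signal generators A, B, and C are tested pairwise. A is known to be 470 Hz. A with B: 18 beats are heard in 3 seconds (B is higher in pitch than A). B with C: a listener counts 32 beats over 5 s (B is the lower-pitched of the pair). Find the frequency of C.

A–B: Beat frequency = 18/3 = 6 Hz.
B is above A, so f_B = 470 + 6 = 476 Hz.
B–C: Beat frequency = 32/5 = 6.4 Hz.
C is above B, so f_C = 476 + 6.4 = 482.4 Hz.

482.4 Hz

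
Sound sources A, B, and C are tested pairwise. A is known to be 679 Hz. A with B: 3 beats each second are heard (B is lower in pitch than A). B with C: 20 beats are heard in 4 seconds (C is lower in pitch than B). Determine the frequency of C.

671 Hz

B is below A, so f_B = 679 − 3 = 676 Hz.
B–C: Beat frequency = 20/4 = 5 Hz.
C is below B, so f_C = 676 − 5 = 671 Hz.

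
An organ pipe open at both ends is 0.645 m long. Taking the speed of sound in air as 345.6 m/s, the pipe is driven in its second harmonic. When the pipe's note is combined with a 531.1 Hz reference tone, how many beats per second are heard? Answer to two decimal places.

Open pipe: f_n = n·v/(2L) = 2·345.6/(2·0.645) = 535.8140 Hz.
f_beat = |535.8140 − 531.1| = 4.71 Hz.

4.71 Hz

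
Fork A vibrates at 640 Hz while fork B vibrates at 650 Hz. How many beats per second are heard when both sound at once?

10 Hz

The beat frequency equals the magnitude of the frequency difference.
|640 − 650| = 10 Hz.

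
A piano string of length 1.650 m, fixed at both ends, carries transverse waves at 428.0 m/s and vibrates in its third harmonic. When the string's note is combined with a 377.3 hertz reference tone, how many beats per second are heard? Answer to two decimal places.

11.79 Hz

For a string fixed at both ends, f_n = n·v/(2L) = 3·428.0/(2·1.650) = 389.0909 Hz.
f_beat = |389.0909 − 377.3| = 11.79 Hz.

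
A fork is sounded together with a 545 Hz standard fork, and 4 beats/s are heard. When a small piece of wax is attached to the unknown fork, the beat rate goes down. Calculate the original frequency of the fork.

549 Hz

|f − 545| = 4, so the fork was at either 541 Hz or 549 Hz.
Loading a fork with wax lowers its frequency; the adjustment lowers the fork's frequency.
The beat rate fell, so the adjustment moved the fork toward 545 Hz — it must have started above the reference.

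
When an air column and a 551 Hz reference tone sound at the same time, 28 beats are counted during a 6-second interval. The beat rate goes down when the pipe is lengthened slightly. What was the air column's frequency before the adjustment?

555.6667 Hz

Beat frequency = 28/6 = 4.6667 Hz.
|f − 551| = 4.6667, so the air column was at either 546.3333 Hz or 555.6667 Hz.
A longer pipe has a lower fundamental; the adjustment lowers the air column's frequency.
The beat rate fell, so the adjustment moved the air column toward 551 Hz — it must have started above the reference.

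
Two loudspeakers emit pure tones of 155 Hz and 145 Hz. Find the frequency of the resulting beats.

10 Hz

f_beat = |f₁ − f₂|.
|155 − 145| = 10 Hz.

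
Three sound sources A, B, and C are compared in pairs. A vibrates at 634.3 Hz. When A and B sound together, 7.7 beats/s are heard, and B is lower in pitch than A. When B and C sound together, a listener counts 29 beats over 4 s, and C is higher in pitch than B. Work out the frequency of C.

B is below A, so f_B = 634.3 − 7.7 = 626.6 Hz.
B–C: Beat frequency = 29/4 = 7.25 Hz.
C is above B, so f_C = 626.6 + 7.25 = 633.85 Hz.

633.85 Hz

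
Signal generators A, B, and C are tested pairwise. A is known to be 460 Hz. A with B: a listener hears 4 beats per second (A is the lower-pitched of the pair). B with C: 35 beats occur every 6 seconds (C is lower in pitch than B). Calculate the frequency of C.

B is above A, so f_B = 460 + 4 = 464 Hz.
B–C: Beat frequency = 35/6 = 5.8333 Hz.
C is below B, so f_C = 464 − 5.8333 = 458.1667 Hz.

458.1667 Hz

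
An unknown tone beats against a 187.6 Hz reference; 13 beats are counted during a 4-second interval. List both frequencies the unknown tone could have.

Beat frequency = 13/4 = 3.25 Hz.
|f − 187.6| = 3.25, so f = 187.6 ± 3.25.

184.35 Hz or 190.85 Hz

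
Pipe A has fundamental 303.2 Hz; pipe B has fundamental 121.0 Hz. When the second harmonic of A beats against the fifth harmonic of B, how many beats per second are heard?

1.4 Hz

Second harmonic of the first: 2·303.2 = 606.4 Hz.
Fifth harmonic of the second: 5·121.0 = 605.0 Hz.
f_beat = |606.4 − 605.0| = 1.4 Hz.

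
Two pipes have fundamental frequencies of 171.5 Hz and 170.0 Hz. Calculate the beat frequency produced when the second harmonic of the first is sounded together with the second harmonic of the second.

3.0 Hz

Second harmonic of the first: 2·171.5 = 343.0 Hz.
Second harmonic of the second: 2·170.0 = 340.0 Hz.
f_beat = |343.0 − 340.0| = 3.0 Hz.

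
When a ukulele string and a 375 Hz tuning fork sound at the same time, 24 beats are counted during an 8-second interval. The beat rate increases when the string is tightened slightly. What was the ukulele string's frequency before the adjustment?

Beat frequency = 24/8 = 3 Hz.
|f − 375| = 3, so the ukulele string was at either 372 Hz or 378 Hz.
Increasing tension raises a string's frequency; the adjustment raises the ukulele string's frequency.
The beat rate rose, so the adjustment moved the ukulele string further from 375 Hz — it was already above the reference.

378 Hz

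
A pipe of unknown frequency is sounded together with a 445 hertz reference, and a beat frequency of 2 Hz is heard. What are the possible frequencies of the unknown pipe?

|f − 445| = 2, so f = 445 ± 2.

443 Hz or 447 Hz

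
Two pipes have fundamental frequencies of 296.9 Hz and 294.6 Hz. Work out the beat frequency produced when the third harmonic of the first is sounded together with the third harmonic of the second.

6.9 Hz

Third harmonic of the first: 3·296.9 = 890.7 Hz.
Third harmonic of the second: 3·294.6 = 883.8 Hz.
f_beat = |890.7 − 883.8| = 6.9 Hz.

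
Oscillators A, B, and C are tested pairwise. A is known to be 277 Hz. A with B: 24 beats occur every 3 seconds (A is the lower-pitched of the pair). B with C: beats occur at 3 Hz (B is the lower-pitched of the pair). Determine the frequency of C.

288 Hz

A–B: Beat frequency = 24/3 = 8 Hz.
B is above A, so f_B = 277 + 8 = 285 Hz.
C is above B, so f_C = 285 + 3 = 288 Hz.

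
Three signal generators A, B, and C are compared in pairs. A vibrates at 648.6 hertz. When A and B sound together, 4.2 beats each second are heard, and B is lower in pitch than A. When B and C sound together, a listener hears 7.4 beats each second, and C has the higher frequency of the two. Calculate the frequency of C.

651.8 Hz

B is below A, so f_B = 648.6 − 4.2 = 644.4 Hz.
C is above B, so f_C = 644.4 + 7.4 = 651.8 Hz.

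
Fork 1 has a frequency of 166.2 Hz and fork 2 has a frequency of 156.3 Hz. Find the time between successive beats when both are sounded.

0.101 s

f_beat = |166.2 − 156.3| = 9.9 Hz.
Beat period T = 1 / f_beat = 1 / 9.9 s.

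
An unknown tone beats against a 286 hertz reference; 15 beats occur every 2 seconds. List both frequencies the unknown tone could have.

Beat frequency = 15/2 = 7.5 Hz.
|f − 286| = 7.5, so f = 286 ± 7.5.

278.5 Hz or 293.5 Hz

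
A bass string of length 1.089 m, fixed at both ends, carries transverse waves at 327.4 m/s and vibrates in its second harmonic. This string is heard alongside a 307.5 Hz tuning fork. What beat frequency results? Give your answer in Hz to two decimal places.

For a string fixed at both ends, f_n = n·v/(2L) = 2·327.4/(2·1.089) = 300.6428 Hz.
f_beat = |300.6428 − 307.5| = 6.86 Hz.

6.86 Hz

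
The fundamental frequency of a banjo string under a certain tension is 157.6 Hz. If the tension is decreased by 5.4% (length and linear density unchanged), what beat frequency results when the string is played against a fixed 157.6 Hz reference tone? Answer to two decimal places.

For a string, f ∝ √T, so the new frequency is 157.6·√0.946 = 153.2857 Hz.
f_beat = |153.2857 − 157.6| = 4.31 Hz.

4.31 Hz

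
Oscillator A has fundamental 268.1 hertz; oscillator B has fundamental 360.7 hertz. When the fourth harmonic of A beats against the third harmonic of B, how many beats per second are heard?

9.7 Hz

Fourth harmonic of the first: 4·268.1 = 1072.4 Hz.
Third harmonic of the second: 3·360.7 = 1082.1 Hz.
f_beat = |1072.4 − 1082.1| = 9.7 Hz.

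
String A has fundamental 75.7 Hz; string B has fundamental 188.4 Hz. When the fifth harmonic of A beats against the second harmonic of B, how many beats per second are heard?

Fifth harmonic of the first: 5·75.7 = 378.5 Hz.
Second harmonic of the second: 2·188.4 = 376.8 Hz.
f_beat = |378.5 − 376.8| = 1.7 Hz.

1.7 Hz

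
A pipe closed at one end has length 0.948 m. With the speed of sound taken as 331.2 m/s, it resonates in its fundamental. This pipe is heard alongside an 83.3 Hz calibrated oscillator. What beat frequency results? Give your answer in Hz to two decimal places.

4.04 Hz

Closed pipe (odd harmonics): f_n = n·v/(4L) = 1·331.2/(4·0.948) = 87.3418 Hz.
f_beat = |87.3418 − 83.3| = 4.04 Hz.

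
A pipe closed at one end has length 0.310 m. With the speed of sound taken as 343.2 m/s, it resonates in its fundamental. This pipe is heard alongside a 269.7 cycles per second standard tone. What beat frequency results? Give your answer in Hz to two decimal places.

7.07 Hz

Closed pipe (odd harmonics): f_n = n·v/(4L) = 1·343.2/(4·0.310) = 276.7742 Hz.
f_beat = |276.7742 − 269.7| = 7.07 Hz.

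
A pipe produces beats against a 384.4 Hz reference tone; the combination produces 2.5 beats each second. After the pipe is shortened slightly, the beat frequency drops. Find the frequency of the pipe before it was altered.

|f − 384.4| = 2.5, so the pipe was at either 381.9 Hz or 386.9 Hz.
A shorter pipe has a higher fundamental; the adjustment raises the pipe's frequency.
The beat rate fell, so the adjustment moved the pipe toward 384.4 Hz — it must have started below the reference.

381.9 Hz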